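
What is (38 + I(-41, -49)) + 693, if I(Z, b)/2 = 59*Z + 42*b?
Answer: -8223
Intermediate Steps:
I(Z, b) = 84*b + 118*Z (I(Z, b) = 2*(59*Z + 42*b) = 2*(42*b + 59*Z) = 84*b + 118*Z)
(38 + I(-41, -49)) + 693 = (38 + (84*(-49) + 118*(-41))) + 693 = (38 + (-4116 - 4838)) + 693 = (38 - 8954) + 693 = -8916 + 693 = -8223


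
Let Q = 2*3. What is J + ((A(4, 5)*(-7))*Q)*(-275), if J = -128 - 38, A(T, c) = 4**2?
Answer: 184634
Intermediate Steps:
A(T, c) = 16
J = -166
Q = 6
J + ((A(4, 5)*(-7))*Q)*(-275) = -166 + ((16*(-7))*6)*(-275) = -166 - 112*6*(-275) = -166 - 672*(-275) = -166 + 184800 = 184634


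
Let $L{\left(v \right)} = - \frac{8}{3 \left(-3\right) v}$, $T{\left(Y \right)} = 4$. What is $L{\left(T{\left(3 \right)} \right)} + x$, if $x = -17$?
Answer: $- \frac{151}{9} \approx -16.778$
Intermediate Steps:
$L{\left(v \right)} = \frac{8}{9 v}$ ($L{\left(v \right)} = - \frac{8}{\left(-9\right) v} = - 8 \left(- \frac{1}{9 v}\right) = \frac{8}{9 v}$)
$L{\left(T{\left(3 \right)} \right)} + x = \frac{8}{9 \cdot 4} - 17 = \frac{8}{9} \cdot \frac{1}{4} - 17 = \frac{2}{9} - 17 = - \frac{151}{9}$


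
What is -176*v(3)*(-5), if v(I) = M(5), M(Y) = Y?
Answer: 4400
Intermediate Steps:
v(I) = 5
-176*v(3)*(-5) = -176*5*(-5) = -880*(-5) = 4400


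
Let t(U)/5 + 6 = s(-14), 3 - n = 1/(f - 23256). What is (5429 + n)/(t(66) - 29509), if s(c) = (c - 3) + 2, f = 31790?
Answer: -3565899/19440452 ≈ -0.18343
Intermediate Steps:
n = 25601/8534 (n = 3 - 1/(31790 - 23256) = 3 - 1/8534 = 25601/8534 ≈ 2.9999)
s(c) = -1 + c (s(c) = (-3 + c) + 2 = -1 + c)
t(U) = -105 (t(U) = -30 + 5*(-1 - 14) = -30 + 5*(-15) = -30 - 75 = -105)
(5429 + n)/(t(66) - 29509) = (5429 + 25601/8534)/(-105 - 29509) = (46356687/8534)/(-29614) = (46356687/8534)*(-1/29614) = -3565899/19440452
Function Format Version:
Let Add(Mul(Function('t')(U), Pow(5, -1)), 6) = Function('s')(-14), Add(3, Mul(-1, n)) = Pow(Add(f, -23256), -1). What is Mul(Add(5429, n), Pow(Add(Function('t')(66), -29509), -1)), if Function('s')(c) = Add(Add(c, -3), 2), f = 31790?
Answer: Rational(-3565899, 19440452) ≈ -0.18343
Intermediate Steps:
n = Rational(25601, 8534) (n = Add(3, Mul(-1, Pow(Add(31790, -23256), -1))) = Add(3, Mul(-1, Pow(8534, -1))) = Add(3, Mul(-1, Rational(1, 8534))) = Add(3, Rational(-1, 8534)) = Rational(25601, 8534) ≈ 2.9999)
Function('s')(c) = Add(-1, c) (Function('s')(c) = Add(Add(-3, c), 2) = Add(-1, c))
Function('t')(U) = -105 (Function('t')(U) = Add(-30, Mul(5, Add(-1, -14))) = Add(-30, Mul(5, -15)) = Add(-30, -75) = -105)
Mul(Add(5429, n), Pow(Add(Function('t')(66), -29509), -1)) = Mul(Add(5429, Rational(25601, 8534)), Pow(Add(-105, -29509), -1)) = Mul(Rational(46356687, 8534), Pow(-29614, -1)) = Mul(Rational(46356687, 8534), Rational(-1, 29614)) = Rational(-3565899, 19440452)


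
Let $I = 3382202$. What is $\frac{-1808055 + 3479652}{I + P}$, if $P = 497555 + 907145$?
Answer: $\frac{185733}{531878} \approx 0.3492$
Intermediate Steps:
$P = 1404700$
$\frac{-1808055 + 3479652}{I + P} = \frac{-1808055 + 3479652}{3382202 + 1404700} = \frac{1671597}{4786902} = 1671597 \cdot \frac{1}{4786902} = \frac{185733}{531878}$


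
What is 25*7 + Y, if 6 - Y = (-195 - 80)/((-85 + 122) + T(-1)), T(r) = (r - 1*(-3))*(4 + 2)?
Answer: 9144/49 ≈ 186.61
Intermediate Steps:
T(r) = 18 + 6*r (T(r) = (r + 3)*6 = (3 + r)*6 = 18 + 6*r)
Y = 569/49 (Y = 6 - (-195 - 80)/((-85 + 122) + (18 + 6*(-1))) = 6 - (-275)/(37 + (18 - 6)) = 6 - (-275)/(37 + 12) = 6 - (-275)/49 = 6 - 1*(-275/49) = 6 + 275/49 = 569/49 ≈ 11.612)
25*7 + Y = 25*7 + 569/49 = 175 + 569/49 = 9144/49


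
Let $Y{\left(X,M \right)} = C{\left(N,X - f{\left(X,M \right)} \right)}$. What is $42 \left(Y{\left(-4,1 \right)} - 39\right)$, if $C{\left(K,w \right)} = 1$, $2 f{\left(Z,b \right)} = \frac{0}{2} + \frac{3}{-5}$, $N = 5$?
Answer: $-1596$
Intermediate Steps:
$f{\left(Z,b \right)} = - \frac{3}{10}$ ($f{\left(Z,b \right)} = \frac{\frac{0}{2} + \frac{3}{-5}}{2} = \frac{0 \cdot \frac{1}{2} + 3 \left(- \frac{1}{5}\right)}{2} = \frac{0 - \frac{3}{5}}{2} = \frac{1}{2} \left(- \frac{3}{5}\right) = - \frac{3}{10}$)
$Y{\left(X,M \right)} = 1$
$42 \left(Y{\left(-4,1 \right)} - 39\right) = 42 \left(1 - 39\right) = 42 \left(-38\right) = -1596$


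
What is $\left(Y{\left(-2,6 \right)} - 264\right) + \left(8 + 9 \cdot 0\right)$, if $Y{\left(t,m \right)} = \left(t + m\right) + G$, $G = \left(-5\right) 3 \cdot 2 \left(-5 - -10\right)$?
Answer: $-402$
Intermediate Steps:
$G = -150$ ($G = \left(-15\right) 2 \left(-5 + 10\right) = \left(-30\right) 5 = -150$)
$Y{\left(t,m \right)} = -150 + m + t$ ($Y{\left(t,m \right)} = \left(t + m\right) - 150 = \left(m + t\right) - 150 = -150 + m + t$)
$\left(Y{\left(-2,6 \right)} - 264\right) + \left(8 + 9 \cdot 0\right) = \left(\left(-150 + 6 - 2\right) - 264\right) + \left(8 + 9 \cdot 0\right) = \left(-146 - 264\right) + \left(8 + 0\right) = -410 + 8 = -402$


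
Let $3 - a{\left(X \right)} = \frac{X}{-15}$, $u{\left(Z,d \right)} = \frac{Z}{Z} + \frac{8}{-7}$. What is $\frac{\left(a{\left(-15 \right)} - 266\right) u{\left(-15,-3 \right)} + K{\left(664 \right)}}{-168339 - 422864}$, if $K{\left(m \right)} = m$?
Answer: $- \frac{4912}{4138421} \approx -0.0011869$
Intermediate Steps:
$u{\left(Z,d \right)} = - \frac{1}{7}$ ($u{\left(Z,d \right)} = 1 + 8 \left(- \frac{1}{7}\right) = 1 - \frac{8}{7} = - \frac{1}{7}$)
$a{\left(X \right)} = 3 + \frac{X}{15}$ ($a{\left(X \right)} = 3 - \frac{X}{-15} = 3 - X \left(- \frac{1}{15}\right) = 3 - - \frac{X}{15} = 3 + \frac{X}{15}$)
$\frac{\left(a{\left(-15 \right)} - 266\right) u{\left(-15,-3 \right)} + K{\left(664 \right)}}{-168339 - 422864} = \frac{\left(\left(3 + \frac{1}{15} \left(-15\right)\right) - 266\right) \left(- \frac{1}{7}\right) + 664}{-168339 - 422864} = \frac{\left(\left(3 - 1\right) - 266\right) \left(- \frac{1}{7}\right) + 664}{-591203} = \left(\left(2 - 266\right) \left(- \frac{1}{7}\right) + 664\right) \left(- \frac{1}{591203}\right) = \left(\left(-264\right) \left(- \frac{1}{7}\right) + 664\right) \left(- \frac{1}{591203}\right) = \left(\frac{264}{7} + 664\right) \left(- \frac{1}{591203}\right) = \frac{4912}{7} \left(- \frac{1}{591203}\right) = - \frac{4912}{4138421}$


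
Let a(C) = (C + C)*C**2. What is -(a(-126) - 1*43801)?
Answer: 4044553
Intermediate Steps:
a(C) = 2*C**3 (a(C) = (2*C)*C**2 = 2*C**3)
-(a(-126) - 1*43801) = -(2*(-126)**3 - 1*43801) = -(2*(-2000376) - 43801) = -(-4000752 - 43801) = -1*(-4044553) = 4044553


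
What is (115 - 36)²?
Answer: 6241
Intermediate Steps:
(115 - 36)² = 79² = 6241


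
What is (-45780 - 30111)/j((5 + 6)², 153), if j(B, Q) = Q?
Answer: -25297/51 ≈ -496.02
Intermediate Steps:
(-45780 - 30111)/j((5 + 6)², 153) = (-45780 - 30111)/153 = -75891*1/153 = -25297/51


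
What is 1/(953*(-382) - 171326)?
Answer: -1/535372 ≈ -1.8679e-6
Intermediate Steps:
1/(953*(-382) - 171326) = 1/(-364046 - 171326) = 1/(-535372) = -1/535372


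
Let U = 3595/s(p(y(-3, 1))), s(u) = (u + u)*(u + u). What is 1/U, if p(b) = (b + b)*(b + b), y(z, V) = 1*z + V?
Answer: 1024/3595 ≈ 0.28484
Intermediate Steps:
y(z, V) = V + z (y(z, V) = z + V = V + z)
p(b) = 4*b² (p(b) = (2*b)*(2*b) = 4*b²)
s(u) = 4*u² (s(u) = (2*u)*(2*u) = 4*u²)
U = 3595/1024 (U = 3595/((4*(4*(1 - 3)²)²)) = 3595/((4*(4*(-2)²)²)) = 3595/((4*(4*4)²)) = 3595/((4*16²)) = 3595/((4*256)) = 3595/1024 ≈ 3.5107)
1/U = 1/(3595/1024) = 1024/3595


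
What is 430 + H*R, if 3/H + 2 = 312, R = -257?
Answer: 132529/310 ≈ 427.51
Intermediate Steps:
H = 3/310 (H = 3/(-2 + 312) = 3/310 ≈ 0.0096774)
430 + H*R = 430 + (3/310)*(-257) = 430 - 771/310 = 132529/310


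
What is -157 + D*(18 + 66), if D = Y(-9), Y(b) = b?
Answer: -913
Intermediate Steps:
D = -9
-157 + D*(18 + 66) = -157 - 9*(18 + 66) = -157 - 9*84 = -157 - 756 = -913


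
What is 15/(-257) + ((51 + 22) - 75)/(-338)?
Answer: -2278/43433 ≈ -0.052449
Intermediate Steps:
15/(-257) + ((51 + 22) - 75)/(-338) = 15*(-1/257) + (73 - 75)*(-1/338) = -15/257 - 2*(-1/338) = -15/257 + 1/169 = -2278/43433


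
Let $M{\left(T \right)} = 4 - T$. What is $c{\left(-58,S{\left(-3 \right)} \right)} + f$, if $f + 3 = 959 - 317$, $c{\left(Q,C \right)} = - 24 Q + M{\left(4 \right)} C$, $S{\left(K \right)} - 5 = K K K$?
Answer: $2031$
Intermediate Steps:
$S{\left(K \right)} = 5 + K^{3}$ ($S{\left(K \right)} = 5 + K K K = 5 + K^{2} K = 5 + K^{3}$)
$c{\left(Q,C \right)} = - 24 Q$ ($c{\left(Q,C \right)} = - 24 Q + \left(4 - 4\right) C = - 24 Q + 0 C = - 24 Q + 0 = - 24 Q$)
$f = 639$ ($f = -3 + \left(959 - 317\right) = -3 + 642 = 639$)
$c{\left(-58,S{\left(-3 \right)} \right)} + f = \left(-24\right) \left(-58\right) + 639 = 1392 + 639 = 2031$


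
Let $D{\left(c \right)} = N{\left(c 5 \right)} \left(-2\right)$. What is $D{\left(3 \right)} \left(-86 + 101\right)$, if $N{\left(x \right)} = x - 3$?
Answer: $-360$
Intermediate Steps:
$N{\left(x \right)} = -3 + x$ ($N{\left(x \right)} = x - 3 = -3 + x$)
$D{\left(c \right)} = 6 - 10 c$ ($D{\left(c \right)} = \left(-3 + c 5\right) \left(-2\right) = \left(-3 + 5 c\right) \left(-2\right) = 6 - 10 c$)
$D{\left(3 \right)} \left(-86 + 101\right) = \left(6 - 30\right) \left(-86 + 101\right) = \left(6 - 30\right) 15 = \left(-24\right) 15 = -360$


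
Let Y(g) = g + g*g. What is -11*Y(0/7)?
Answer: 0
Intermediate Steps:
Y(g) = g + g**2
-11*Y(0/7) = -11*0/7*(1 + 0/7) = -11*0*(1/7)*(1 + 0*(1/7)) = -0*(1 + 0) = -0 = -11*0 = 0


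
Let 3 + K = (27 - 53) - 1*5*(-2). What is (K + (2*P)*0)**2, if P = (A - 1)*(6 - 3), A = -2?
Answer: 361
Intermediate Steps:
P = -9 (P = (-2 - 1)*(6 - 3) = -3*3 = -9)
K = -19 (K = -3 + ((27 - 53) - 1*5*(-2)) = -3 + (-26 - 5*(-2)) = -3 + (-26 + 10) = -3 - 16 = -19)
(K + (2*P)*0)**2 = (-19 + (2*(-9))*0)**2 = (-19 - 18*0)**2 = (-19 + 0)**2 = (-19)**2 = 361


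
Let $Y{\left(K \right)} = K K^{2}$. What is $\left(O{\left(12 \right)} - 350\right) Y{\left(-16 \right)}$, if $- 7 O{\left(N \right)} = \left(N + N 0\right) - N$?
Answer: $1433600$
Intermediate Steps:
$O{\left(N \right)} = 0$ ($O{\left(N \right)} = - \frac{\left(N + N 0\right) - N}{7} = - \frac{\left(N + 0\right) - N}{7} = - \frac{N - N}{7} = \left(- \frac{1}{7}\right) 0 = 0$)
$Y{\left(K \right)} = K^{3}$
$\left(O{\left(12 \right)} - 350\right) Y{\left(-16 \right)} = \left(0 - 350\right) \left(-16\right)^{3} = \left(-350\right) \left(-4096\right) = 1433600$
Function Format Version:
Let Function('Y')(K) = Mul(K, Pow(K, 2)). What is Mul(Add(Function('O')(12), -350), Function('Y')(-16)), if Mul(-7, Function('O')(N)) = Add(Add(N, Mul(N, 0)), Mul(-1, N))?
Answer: 1433600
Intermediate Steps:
Function('O')(N) = 0 (Function('O')(N) = Mul(Rational(-1, 7), Add(Add(N, Mul(N, 0)), Mul(-1, N))) = Mul(Rational(-1, 7), Add(Add(N, 0), Mul(-1, N))) = Mul(Rational(-1, 7), Add(N, Mul(-1, N))) = Mul(Rational(-1, 7), 0) = 0)
Function('Y')(K) = Pow(K, 3)
Mul(Add(Function('O')(12), -350), Function('Y')(-16)) = Mul(Add(0, -350), Pow(-16, 3)) = Mul(-350, -4096) = 1433600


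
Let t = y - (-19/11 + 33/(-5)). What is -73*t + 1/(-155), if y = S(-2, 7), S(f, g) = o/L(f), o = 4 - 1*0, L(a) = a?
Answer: -157507/341 ≈ -461.90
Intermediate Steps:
o = 4 (o = 4 + 0 = 4)
S(f, g) = 4/f
y = -2 (y = 4/(-2) = 4*(-1/2) = -2)
t = 348/55 (t = -2 - (-19/11 + 33/(-5)) = -2 - (-19*1/11 + 33*(-1/5)) = -2 - (-19/11 - 33/5) = -2 - 1*(-458/55) = -2 + 458/55 = 348/55 ≈ 6.3273)
-73*t + 1/(-155) = -73*348/55 + 1/(-155) = -25404/55 - 1/155 = -157507/341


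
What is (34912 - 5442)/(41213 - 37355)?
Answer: 14735/1929 ≈ 7.6387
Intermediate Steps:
(34912 - 5442)/(41213 - 37355) = 29470/3858 = 29470*(1/3858) = 14735/1929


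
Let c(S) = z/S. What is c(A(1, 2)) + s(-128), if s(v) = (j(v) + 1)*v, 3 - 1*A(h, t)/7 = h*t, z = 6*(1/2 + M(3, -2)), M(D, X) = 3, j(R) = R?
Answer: 16259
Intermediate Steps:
z = 21 (z = 6*(1/2 + 3) = 6*(½ + 3) = 6*(7/2) = 21)
A(h, t) = 21 - 7*h*t
s(v) = v*(1 + v) (s(v) = (v + 1)*v = (1 + v)*v = v*(1 + v))
c(S) = 21/S
c(A(1, 2)) + s(-128) = 21/(21 - 7*1*2) - 128*(1 - 128) = 21/(21 - 14) - 128*(-127) = 21/7 + 16256 = 21*(⅐) + 16256 = 3 + 16256 = 16259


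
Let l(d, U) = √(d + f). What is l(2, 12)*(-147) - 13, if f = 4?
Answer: -13 - 147*√6 ≈ -373.08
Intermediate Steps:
l(d, U) = √(4 + d) (l(d, U) = √(d + 4) = √(4 + d))
l(2, 12)*(-147) - 13 = √(4 + 2)*(-147) - 13 = √6*(-147) - 13 = -147*√6 - 13 = -13 - 147*√6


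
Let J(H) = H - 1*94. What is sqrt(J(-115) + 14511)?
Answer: sqrt(14302) ≈ 119.59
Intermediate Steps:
J(H) = -94 + H (J(H) = H - 94 = -94 + H)
sqrt(J(-115) + 14511) = sqrt((-94 - 115) + 14511) = sqrt(-209 + 14511) = sqrt(14302)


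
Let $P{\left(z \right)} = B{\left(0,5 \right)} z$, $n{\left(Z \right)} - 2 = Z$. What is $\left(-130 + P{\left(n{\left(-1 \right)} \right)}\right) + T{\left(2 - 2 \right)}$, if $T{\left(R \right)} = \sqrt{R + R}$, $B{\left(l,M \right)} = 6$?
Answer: $-124$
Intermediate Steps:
$n{\left(Z \right)} = 2 + Z$
$P{\left(z \right)} = 6 z$
$T{\left(R \right)} = \sqrt{2} \sqrt{R}$ ($T{\left(R \right)} = \sqrt{2 R} = \sqrt{2} \sqrt{R}$)
$\left(-130 + P{\left(n{\left(-1 \right)} \right)}\right) + T{\left(2 - 2 \right)} = \left(-130 + 6 \left(2 - 1\right)\right) + \sqrt{2} \sqrt{2 - 2} = \left(-130 + 6 \cdot 1\right) + \sqrt{2} \sqrt{2 - 2} = \left(-130 + 6\right) + \sqrt{2} \sqrt{0} = -124 + \sqrt{2} \cdot 0 = -124 + 0 = -124$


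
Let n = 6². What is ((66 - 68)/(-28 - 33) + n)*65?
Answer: 142870/61 ≈ 2342.1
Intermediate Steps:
n = 36
((66 - 68)/(-28 - 33) + n)*65 = ((66 - 68)/(-28 - 33) + 36)*65 = (-2/(-61) + 36)*65 = (-2*(-1/61) + 36)*65 = (2/61 + 36)*65 = (2198/61)*65 = 142870/61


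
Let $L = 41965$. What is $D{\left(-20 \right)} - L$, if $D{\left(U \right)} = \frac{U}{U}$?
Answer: $-41964$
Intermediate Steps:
$D{\left(U \right)} = 1$
$D{\left(-20 \right)} - L = 1 - 41965 = -41964$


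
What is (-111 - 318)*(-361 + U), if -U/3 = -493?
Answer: -479622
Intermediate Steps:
U = 1479 (U = -3*(-493) = 1479)
(-111 - 318)*(-361 + U) = (-111 - 318)*(-361 + 1479) = -429*1118 = -479622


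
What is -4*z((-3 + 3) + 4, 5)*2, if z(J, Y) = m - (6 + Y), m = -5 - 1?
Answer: 136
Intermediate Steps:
m = -6
z(J, Y) = -12 - Y (z(J, Y) = -6 - (6 + Y) = -6 + (-6 - Y) = -12 - Y)
-4*z((-3 + 3) + 4, 5)*2 = -4*(-12 - 1*5)*2 = -4*(-12 - 5)*2 = -4*(-17)*2 = 68*2 = 136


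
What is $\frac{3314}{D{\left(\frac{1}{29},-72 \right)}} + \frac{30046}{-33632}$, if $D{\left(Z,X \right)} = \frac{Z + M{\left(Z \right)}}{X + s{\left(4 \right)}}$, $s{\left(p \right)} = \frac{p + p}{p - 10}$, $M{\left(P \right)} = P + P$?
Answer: $- \frac{355546204327}{151344} \approx -2.3493 \cdot 10^{6}$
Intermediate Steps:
$M{\left(P \right)} = 2 P$
$s{\left(p \right)} = \frac{2 p}{-10 + p}$
$D{\left(Z,X \right)} = \frac{3 Z}{- \frac{4}{3} + X}$ ($D{\left(Z,X \right)} = \frac{Z + 2 Z}{X + 2 \cdot 4 \frac{1}{-10 + 4}} = \frac{3 Z}{X + 2 \cdot 4 \frac{1}{-6}} = \frac{3 Z}{X + 2 \cdot 4 \left(- \frac{1}{6}\right)} = \frac{3 Z}{X - \frac{4}{3}} = \frac{3 Z}{- \frac{4}{3} + X}$)
$\frac{3314}{D{\left(\frac{1}{29},-72 \right)}} + \frac{30046}{-33632} = \frac{3314}{9 \cdot \frac{1}{29} \frac{1}{-4 + 3 \left(-72\right)}} + \frac{30046}{-33632} = \frac{3314}{9 \cdot \frac{1}{29} \frac{1}{-4 - 216}} + 30046 \left(- \frac{1}{33632}\right) = \frac{3314}{9 \cdot \frac{1}{29} \frac{1}{-220}} - \frac{15023}{16816} = \frac{3314}{9 \cdot \frac{1}{29} \left(- \frac{1}{220}\right)} - \frac{15023}{16816} = \frac{3314}{- \frac{9}{6380}} - \frac{15023}{16816} = 3314 \left(- \frac{6380}{9}\right) - \frac{15023}{16816} = - \frac{21143320}{9} - \frac{15023}{16816} = - \frac{355546204327}{151344}$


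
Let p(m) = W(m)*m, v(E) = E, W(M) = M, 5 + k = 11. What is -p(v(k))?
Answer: -36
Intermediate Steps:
k = 6 (k = -5 + 11 = 6)
p(m) = m² (p(m) = m*m = m²)
-p(v(k)) = -1*6² = -1*36 = -36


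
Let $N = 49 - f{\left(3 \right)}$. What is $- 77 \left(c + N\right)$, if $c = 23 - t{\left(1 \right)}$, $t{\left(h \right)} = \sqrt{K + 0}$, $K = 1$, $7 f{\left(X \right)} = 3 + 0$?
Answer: $-5434$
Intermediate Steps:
$f{\left(X \right)} = \frac{3}{7}$ ($f{\left(X \right)} = \frac{3 + 0}{7} = \frac{1}{7} \cdot 3 = \frac{3}{7}$)
$t{\left(h \right)} = 1$ ($t{\left(h \right)} = \sqrt{1 + 0} = \sqrt{1} = 1$)
$N = \frac{340}{7}$ ($N = 49 - \frac{3}{7} = \frac{340}{7} \approx 48.571$)
$c = 22$ ($c = 23 - 1 = 22$)
$- 77 \left(c + N\right) = - 77 \left(22 + \frac{340}{7}\right) = \left(-77\right) \frac{494}{7} = -5434$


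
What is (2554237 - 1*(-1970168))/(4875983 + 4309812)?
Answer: 904881/1837159 ≈ 0.49254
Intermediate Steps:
(2554237 - 1*(-1970168))/(4875983 + 4309812) = (2554237 + 1970168)/9185795 = 4524405*(1/9185795) = 904881/1837159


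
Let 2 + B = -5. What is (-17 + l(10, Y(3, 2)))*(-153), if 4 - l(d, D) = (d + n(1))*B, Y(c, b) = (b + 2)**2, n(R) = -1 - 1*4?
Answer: -3366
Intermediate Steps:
B = -7 (B = -2 - 5 = -7)
n(R) = -5 (n(R) = -1 - 4 = -5)
Y(c, b) = (2 + b)**2
l(d, D) = -31 + 7*d (l(d, D) = 4 - (d - 5)*(-7) = 4 - (-5 + d)*(-7) = 4 - (35 - 7*d) = 4 + (-35 + 7*d) = -31 + 7*d)
(-17 + l(10, Y(3, 2)))*(-153) = (-17 + (-31 + 7*10))*(-153) = (-17 + (-31 + 70))*(-153) = (-17 + 39)*(-153) = 22*(-153) = -3366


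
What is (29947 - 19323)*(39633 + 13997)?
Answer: 569765120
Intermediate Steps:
(29947 - 19323)*(39633 + 13997) = 10624*53630 = 569765120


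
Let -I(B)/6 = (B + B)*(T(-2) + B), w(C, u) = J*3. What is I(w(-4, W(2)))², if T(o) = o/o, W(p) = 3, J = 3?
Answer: 1166400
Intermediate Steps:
w(C, u) = 9 (w(C, u) = 3*3 = 9)
T(o) = 1
I(B) = -12*B*(1 + B) (I(B) = -6*(B + B)*(1 + B) = -6*2*B*(1 + B) = -12*B*(1 + B))
I(w(-4, W(2)))² = (-12*9*(1 + 9))² = (-12*9*10)² = (-1080)² = 1166400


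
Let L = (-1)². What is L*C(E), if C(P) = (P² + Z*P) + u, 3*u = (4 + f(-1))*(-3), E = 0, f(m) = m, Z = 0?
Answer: -3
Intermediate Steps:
u = -3 (u = ((4 - 1)*(-3))/3 = (3*(-3))/3 = (⅓)*(-9) = -3)
L = 1
C(P) = -3 + P² (C(P) = (P² + 0*P) - 3 = (P² + 0) - 3 = P² - 3 = -3 + P²)
L*C(E) = 1*(-3 + 0²) = 1*(-3 + 0) = 1*(-3) = -3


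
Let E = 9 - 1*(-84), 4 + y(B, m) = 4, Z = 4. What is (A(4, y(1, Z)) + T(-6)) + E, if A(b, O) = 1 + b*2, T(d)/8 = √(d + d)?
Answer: 102 + 16*I*√3 ≈ 102.0 + 27.713*I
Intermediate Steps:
y(B, m) = 0 (y(B, m) = -4 + 4 = 0)
T(d) = 8*√2*√d (T(d) = 8*√(d + d) = 8*√(2*d) = 8*(√2*√d) = 8*√2*√d)
E = 93 (E = 9 + 84 = 93)
A(b, O) = 1 + 2*b
(A(4, y(1, Z)) + T(-6)) + E = ((1 + 2*4) + 8*√2*√(-6)) + 93 = ((1 + 8) + 8*√2*(I*√6)) + 93 = (9 + 16*I*√3) + 93 = 102 + 16*I*√3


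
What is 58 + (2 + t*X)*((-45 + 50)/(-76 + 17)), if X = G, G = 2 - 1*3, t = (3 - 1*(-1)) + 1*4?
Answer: 3452/59 ≈ 58.508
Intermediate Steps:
t = 8 (t = (3 + 1) + 4 = 4 + 4 = 8)
G = -1 (G = 2 - 3 = -1)
X = -1
58 + (2 + t*X)*((-45 + 50)/(-76 + 17)) = 58 + (2 + 8*(-1))*((-45 + 50)/(-76 + 17)) = 58 + (2 - 8)*(5/(-59)) = 58 - 30*(-1)/59 = 58 - 6*(-5/59) = 58 + 30/59 = 3452/59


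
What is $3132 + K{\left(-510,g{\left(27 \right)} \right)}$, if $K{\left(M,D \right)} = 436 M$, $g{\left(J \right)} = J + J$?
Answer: $-219228$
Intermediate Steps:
$g{\left(J \right)} = 2 J$
$3132 + K{\left(-510,g{\left(27 \right)} \right)} = 3132 + 436 \left(-510\right) = 3132 - 222360 = -219228$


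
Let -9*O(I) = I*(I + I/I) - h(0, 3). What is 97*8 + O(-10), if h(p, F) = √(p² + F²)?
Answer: 2299/3 ≈ 766.33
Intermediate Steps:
h(p, F) = √(F² + p²)
O(I) = ⅓ - I*(1 + I)/9 (O(I) = -(I*(I + I/I) - √(3² + 0²))/9 = -(I*(I + 1) - √(9 + 0))/9 = -(I*(1 + I) - √9)/9 = -(I*(1 + I) - 1*3)/9 = -(I*(1 + I) - 3)/9 = -(-3 + I*(1 + I))/9 = ⅓ - I*(1 + I)/9)
97*8 + O(-10) = 97*8 + (⅓ - ⅑*(-10) - ⅑*(-10)²) = 776 + (⅓ + 10/9 - ⅑*100) = 776 + (⅓ + 10/9 - 100/9) = 776 - 29/3 = 2299/3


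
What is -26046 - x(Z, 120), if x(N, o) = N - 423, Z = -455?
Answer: -25168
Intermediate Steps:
x(N, o) = -423 + N
-26046 - x(Z, 120) = -26046 - (-423 - 455) = -26046 - 1*(-878) = -26046 + 878 = -25168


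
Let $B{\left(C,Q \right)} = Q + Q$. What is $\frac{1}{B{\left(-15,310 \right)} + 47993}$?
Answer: $\frac{1}{48613} \approx 2.0571 \cdot 10^{-5}$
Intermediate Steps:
$B{\left(C,Q \right)} = 2 Q$
$\frac{1}{B{\left(-15,310 \right)} + 47993} = \frac{1}{2 \cdot 310 + 47993} = \frac{1}{620 + 47993} = \frac{1}{48613}$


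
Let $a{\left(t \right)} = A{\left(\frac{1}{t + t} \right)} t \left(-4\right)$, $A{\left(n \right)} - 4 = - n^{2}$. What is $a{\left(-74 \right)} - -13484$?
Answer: $\frac{1085431}{74} \approx 14668.0$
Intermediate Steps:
$A{\left(n \right)} = 4 - n^{2}$
$a{\left(t \right)} = - 4 t \left(4 - \frac{1}{4 t^{2}}\right)$ ($a{\left(t \right)} = \left(4 - \left(\frac{1}{t + t}\right)^{2}\right) t \left(-4\right) = \left(4 - \left(\frac{1}{2 t}\right)^{2}\right) t \left(-4\right) = \left(4 - \frac{1}{4 t^{2}}\right) t \left(-4\right) = t \left(4 - \frac{1}{4 t^{2}}\right) \left(-4\right) = - 4 t \left(4 - \frac{1}{4 t^{2}}\right)$)
$a{\left(-74 \right)} - -13484 = \left(\frac{1}{-74} - -1184\right) - -13484 = \left(- \frac{1}{74} + 1184\right) + 13484 = \frac{87615}{74} + 13484 = \frac{1085431}{74}$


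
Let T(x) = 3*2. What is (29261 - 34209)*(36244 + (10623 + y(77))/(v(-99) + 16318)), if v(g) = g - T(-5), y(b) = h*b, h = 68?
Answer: -2907641883788/16213 ≈ -1.7934e+8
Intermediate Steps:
y(b) = 68*b
T(x) = 6
v(g) = -6 + g (v(g) = g - 1*6 = g - 6 = -6 + g)
(29261 - 34209)*(36244 + (10623 + y(77))/(v(-99) + 16318)) = (29261 - 34209)*(36244 + (10623 + 68*77)/((-6 - 99) + 16318)) = -4948*(36244 + (10623 + 5236)/(-105 + 16318)) = -4948*(36244 + 15859/16213) = -4948*587639831/16213 = -2907641883788/16213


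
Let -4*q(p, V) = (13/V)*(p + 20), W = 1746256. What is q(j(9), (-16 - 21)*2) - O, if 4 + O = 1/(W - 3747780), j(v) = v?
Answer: 781094815/148112776 ≈ 5.2737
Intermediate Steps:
O = -8006097/2001524 (O = -4 + 1/(1746256 - 3747780) = -4 + 1/(-2001524) = -4 - 1/2001524 = -8006097/2001524 ≈ -4.0000)
q(p, V) = -13*(20 + p)/(4*V) (q(p, V) = -13/V*(p + 20)/4 = -13/V*(20 + p)/4 = -13*(20 + p)/(4*V))
q(j(9), (-16 - 21)*2) - O = 13*(-20 - 1*9)/(4*(((-16 - 21)*2))) - 1*(-8006097/2001524) = 13*(-20 - 9)/(4*((-37*2))) + 8006097/2001524 = (13/4)*(-29)/(-74) + 8006097/2001524 = (13/4)*(-1/74)*(-29) + 8006097/2001524 = 377/296 + 8006097/2001524 = 781094815/148112776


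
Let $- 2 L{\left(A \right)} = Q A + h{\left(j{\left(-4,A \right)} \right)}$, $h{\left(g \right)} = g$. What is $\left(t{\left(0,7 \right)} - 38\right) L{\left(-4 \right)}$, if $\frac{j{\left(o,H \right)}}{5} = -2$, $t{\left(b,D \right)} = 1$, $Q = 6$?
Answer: $-629$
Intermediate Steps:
$j{\left(o,H \right)} = -10$ ($j{\left(o,H \right)} = 5 \left(-2\right) = -10$)
$L{\left(A \right)} = 5 - 3 A$ ($L{\left(A \right)} = - \frac{6 A - 10}{2} = - \frac{-10 + 6 A}{2} = 5 - 3 A$)
$\left(t{\left(0,7 \right)} - 38\right) L{\left(-4 \right)} = \left(1 - 38\right) \left(5 - -12\right) = \left(1 - 38\right) \left(5 + 12\right) = \left(1 - 38\right) 17 = \left(-37\right) 17 = -629$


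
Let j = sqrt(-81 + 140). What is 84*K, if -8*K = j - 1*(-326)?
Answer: -3423 - 21*sqrt(59)/2 ≈ -3503.7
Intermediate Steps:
j = sqrt(59) ≈ 7.6811
K = -163/4 - sqrt(59)/8 (K = -(sqrt(59) - 1*(-326))/8 = -(sqrt(59) + 326)/8 = -(326 + sqrt(59))/8 = -163/4 - sqrt(59)/8 ≈ -41.710)
84*K = 84*(-163/4 - sqrt(59)/8) = -3423 - 21*sqrt(59)/2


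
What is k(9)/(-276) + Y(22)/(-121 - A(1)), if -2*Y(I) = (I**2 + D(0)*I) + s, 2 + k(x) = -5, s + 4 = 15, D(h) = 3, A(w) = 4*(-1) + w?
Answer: 19561/8142 ≈ 2.4025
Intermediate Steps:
A(w) = -4 + w
s = 11 (s = -4 + 15 = 11)
k(x) = -7 (k(x) = -2 - 5 = -7)
Y(I) = -11/2 - 3*I/2 - I**2/2 (Y(I) = -((I**2 + 3*I) + 11)/2 = -(11 + I**2 + 3*I)/2 = -11/2 - 3*I/2 - I**2/2)
k(9)/(-276) + Y(22)/(-121 - A(1)) = -7/(-276) + (-11/2 - 3/2*22 - 1/2*22**2)/(-121 - (-4 + 1)) = -7*(-1/276) + (-11/2 - 33 - 1/2*484)/(-121 - 1*(-3)) = 7/276 + (-11/2 - 33 - 242)/(-121 + 3) = 7/276 - 561/2/(-118) = 7/276 - 561/2*(-1/118) = 7/276 + 561/236 = 19561/8142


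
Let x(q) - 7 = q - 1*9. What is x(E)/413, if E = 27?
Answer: 25/413 ≈ 0.060533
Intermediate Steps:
x(q) = -2 + q (x(q) = 7 + (q - 1*9) = 7 + (q - 9) = 7 + (-9 + q) = -2 + q)
x(E)/413 = (-2 + 27)/413 = 25*(1/413) = 25/413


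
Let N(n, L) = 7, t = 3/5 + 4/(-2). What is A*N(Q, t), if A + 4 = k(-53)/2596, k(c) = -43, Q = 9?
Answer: -72989/2596 ≈ -28.116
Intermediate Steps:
t = -7/5 (t = 3*(⅕) + 4*(-½) = ⅗ - 2 = -7/5 ≈ -1.4000)
A = -10427/2596 (A = -4 - 43/2596 = -10427/2596 ≈ -4.0166)
A*N(Q, t) = -10427/2596*7 = -72989/2596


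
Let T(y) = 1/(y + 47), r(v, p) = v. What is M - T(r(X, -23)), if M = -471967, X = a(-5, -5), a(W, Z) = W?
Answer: -19822615/42 ≈ -4.7197e+5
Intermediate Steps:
X = -5
T(y) = 1/(47 + y)
M - T(r(X, -23)) = -471967 - 1/(47 - 5) = -471967 - 1/42 = -19822615/42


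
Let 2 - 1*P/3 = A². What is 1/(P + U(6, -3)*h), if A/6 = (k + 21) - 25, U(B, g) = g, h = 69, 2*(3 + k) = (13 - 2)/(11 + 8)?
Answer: -361/1828236 ≈ -0.00019746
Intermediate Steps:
k = -103/38 (k = -3 + ((13 - 2)/(11 + 8))/2 = -3 + (11/19)/2 = -3 + (11*(1/19))/2 = -3 + (½)*(11/19) = -3 + 11/38 = -103/38 ≈ -2.7105)
A = -765/19 (A = 6*((-103/38 + 21) - 25) = 6*(695/38 - 25) = 6*(-255/38) = -765/19 ≈ -40.263)
P = -1753509/361 (P = 6 - 3*(-765/19)² = 6 - 3*585225/361 = 6 - 1755675/361 = -1753509/361 ≈ -4857.4)
1/(P + U(6, -3)*h) = 1/(-1753509/361 - 3*69) = 1/(-1753509/361 - 207) = 1/(-1828236/361) = -361/1828236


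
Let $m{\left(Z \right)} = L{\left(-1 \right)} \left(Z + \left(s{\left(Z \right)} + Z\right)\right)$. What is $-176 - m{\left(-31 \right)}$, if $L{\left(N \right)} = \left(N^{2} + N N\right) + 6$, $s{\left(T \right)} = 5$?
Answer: $280$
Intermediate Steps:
$L{\left(N \right)} = 6 + 2 N^{2}$ ($L{\left(N \right)} = \left(N^{2} + N^{2}\right) + 6 = 2 N^{2} + 6 = 6 + 2 N^{2}$)
$m{\left(Z \right)} = 40 + 16 Z$ ($m{\left(Z \right)} = \left(6 + 2 \left(-1\right)^{2}\right) \left(Z + \left(5 + Z\right)\right) = \left(6 + 2 \cdot 1\right) \left(5 + 2 Z\right) = \left(6 + 2\right) \left(5 + 2 Z\right) = 8 \left(5 + 2 Z\right) = 40 + 16 Z$)
$-176 - m{\left(-31 \right)} = -176 - \left(40 + 16 \left(-31\right)\right) = -176 - \left(40 - 496\right) = -176 - -456 = -176 + 456 = 280$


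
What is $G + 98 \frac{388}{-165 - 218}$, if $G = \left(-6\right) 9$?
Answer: $- \frac{58706}{383} \approx -153.28$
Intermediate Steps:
$G = -54$
$G + 98 \frac{388}{-165 - 218} = -54 + 98 \frac{388}{-165 - 218} = -54 + 98 \frac{388}{-383} = -54 + 98 \cdot 388 \left(- \frac{1}{383}\right) = -54 + 98 \left(- \frac{388}{383}\right) = -54 - \frac{38024}{383} = - \frac{58706}{383}$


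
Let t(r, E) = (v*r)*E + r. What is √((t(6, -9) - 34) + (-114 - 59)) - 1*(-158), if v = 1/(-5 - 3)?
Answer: 158 + I*√777/2 ≈ 158.0 + 13.937*I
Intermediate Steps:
v = -⅛ (v = 1/(-8) = -⅛ ≈ -0.12500)
t(r, E) = r - E*r/8 (t(r, E) = (-r/8)*E + r = -E*r/8 + r = r - E*r/8)
√((t(6, -9) - 34) + (-114 - 59)) - 1*(-158) = √(((⅛)*6*(8 - 1*(-9)) - 34) + (-114 - 59)) - 1*(-158) = √(((⅛)*6*(8 + 9) - 34) - 173) + 158 = √(((⅛)*6*17 - 34) - 173) + 158 = √((51/4 - 34) - 173) + 158 = √(-85/4 - 173) + 158 = √(-777/4) + 158 = I*√777/2 + 158 = 158 + I*√777/2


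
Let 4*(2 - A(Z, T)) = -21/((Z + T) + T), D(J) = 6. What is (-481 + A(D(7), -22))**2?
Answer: 5304063241/23104 ≈ 2.2957e+5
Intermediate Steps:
A(Z, T) = 2 + 21/(4*(Z + 2*T)) (A(Z, T) = 2 - (-21)/(4*((Z + T) + T)) = 2 - (-21)/(4*((T + Z) + T)) = 2 - (-21)/(4*(Z + 2*T)) = 2 + 21/(4*(Z + 2*T)))
(-481 + A(D(7), -22))**2 = (-481 + (21 + 8*6 + 16*(-22))/(4*(6 + 2*(-22))))**2 = (-481 + (21 + 48 - 352)/(4*(6 - 44)))**2 = (-481 + (1/4)*(-283)/(-38))**2 = (-481 + (1/4)*(-1/38)*(-283))**2 = (-481 + 283/152)**2 = (-72829/152)**2 = 5304063241/23104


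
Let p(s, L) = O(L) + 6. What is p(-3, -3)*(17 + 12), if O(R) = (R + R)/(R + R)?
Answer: 203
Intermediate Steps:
O(R) = 1 (O(R) = (2*R)/((2*R)) = (2*R)*(1/(2*R)) = 1)
p(s, L) = 7 (p(s, L) = 1 + 6 = 7)
p(-3, -3)*(17 + 12) = 7*(17 + 12) = 7*29 = 203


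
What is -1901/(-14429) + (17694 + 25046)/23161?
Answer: 660724521/334190069 ≈ 1.9771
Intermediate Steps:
-1901/(-14429) + (17694 + 25046)/23161 = -1901*(-1/14429) + 42740*(1/23161) = 1901/14429 + 42740/23161 = 660724521/334190069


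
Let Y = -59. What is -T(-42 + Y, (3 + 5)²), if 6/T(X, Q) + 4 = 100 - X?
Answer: -6/197 ≈ -0.030457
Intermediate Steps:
T(X, Q) = 6/(96 - X) (T(X, Q) = 6/(-4 + (100 - X)) = 6/(96 - X))
-T(-42 + Y, (3 + 5)²) = -(-6)/(-96 + (-42 - 59)) = -(-6)/(-96 - 101) = -(-6)/(-197) = -(-6)*(-1)/197 = -1*6/197 = -6/197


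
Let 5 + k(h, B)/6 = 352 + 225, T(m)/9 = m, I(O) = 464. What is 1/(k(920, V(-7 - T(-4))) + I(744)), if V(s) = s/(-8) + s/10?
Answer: 1/3896 ≈ 0.00025667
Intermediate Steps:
T(m) = 9*m
V(s) = -s/40 (V(s) = s*(-1/8) + s*(1/10) = -s/8 + s/10 = -s/40)
k(h, B) = 3432 (k(h, B) = -30 + 6*(352 + 225) = -30 + 6*577 = -30 + 3462 = 3432)
1/(k(920, V(-7 - T(-4))) + I(744)) = 1/(3432 + 464) = 1/3896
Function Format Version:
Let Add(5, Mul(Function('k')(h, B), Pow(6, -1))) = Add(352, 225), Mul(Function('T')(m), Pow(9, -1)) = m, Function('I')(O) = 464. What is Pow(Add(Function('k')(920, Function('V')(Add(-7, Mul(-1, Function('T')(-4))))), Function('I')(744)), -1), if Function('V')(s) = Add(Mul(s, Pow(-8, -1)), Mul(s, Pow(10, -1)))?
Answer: Rational(1, 3896) ≈ 0.00025667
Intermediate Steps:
Function('T')(m) = Mul(9, m)
Function('V')(s) = Mul(Rational(-1, 40), s) (Function('V')(s) = Add(Mul(s, Rational(-1, 8)), Mul(s, Rational(1, 10))) = Add(Mul(Rational(-1, 8), s), Mul(Rational(1, 10), s)) = Mul(Rational(-1, 40), s))
Function('k')(h, B) = 3432 (Function('k')(h, B) = Add(-30, Mul(6, Add(352, 225))) = Add(-30, Mul(6, 577)) = Add(-30, 3462) = 3432)
Pow(Add(Function('k')(920, Function('V')(Add(-7, Mul(-1, Function('T')(-4))))), Function('I')(744)), -1) = Pow(Add(3432, 464), -1) = Pow(3896, -1) = Rational(1, 3896)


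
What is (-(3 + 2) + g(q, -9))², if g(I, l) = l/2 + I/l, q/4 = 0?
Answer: 361/4 ≈ 90.250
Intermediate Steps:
q = 0 (q = 4*0 = 0)
g(I, l) = l/2 + I/l (g(I, l) = l*(½) + I/l = l/2 + I/l)
(-(3 + 2) + g(q, -9))² = (-(3 + 2) + ((½)*(-9) + 0/(-9)))² = (-1*5 + (-9/2 + 0*(-⅑)))² = (-5 + (-9/2 + 0))² = (-5 - 9/2)² = (-19/2)² = 361/4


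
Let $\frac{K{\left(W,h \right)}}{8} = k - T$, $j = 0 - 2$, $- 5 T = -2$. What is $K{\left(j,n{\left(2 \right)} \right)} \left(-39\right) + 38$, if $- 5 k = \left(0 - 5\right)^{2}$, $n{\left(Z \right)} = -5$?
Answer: $\frac{8614}{5} \approx 1722.8$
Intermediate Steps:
$k = -5$ ($k = - \frac{\left(0 - 5\right)^{2}}{5} = - \frac{\left(-5\right)^{2}}{5} = \left(- \frac{1}{5}\right) 25 = -5$)
$T = \frac{2}{5}$ ($T = \left(- \frac{1}{5}\right) \left(-2\right) = \frac{2}{5} \approx 0.4$)
$j = -2$ ($j = 0 - 2 = -2$)
$K{\left(W,h \right)} = - \frac{216}{5}$ ($K{\left(W,h \right)} = 8 \left(-5 - \frac{2}{5}\right) = 8 \left(- \frac{27}{5}\right) = - \frac{216}{5}$)
$K{\left(j,n{\left(2 \right)} \right)} \left(-39\right) + 38 = \left(- \frac{216}{5}\right) \left(-39\right) + 38 = \frac{8424}{5} + 38 = \frac{8614}{5}$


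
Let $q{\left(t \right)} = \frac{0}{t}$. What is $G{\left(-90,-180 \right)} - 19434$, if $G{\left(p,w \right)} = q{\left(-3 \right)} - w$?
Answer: $-19254$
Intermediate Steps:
$q{\left(t \right)} = 0$
$G{\left(p,w \right)} = - w$ ($G{\left(p,w \right)} = 0 - w = - w$)
$G{\left(-90,-180 \right)} - 19434 = \left(-1\right) \left(-180\right) - 19434 = 180 - 19434 = -19254$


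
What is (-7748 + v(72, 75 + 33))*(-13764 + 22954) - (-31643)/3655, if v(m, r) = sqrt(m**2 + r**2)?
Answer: -260251026957/3655 + 330840*sqrt(13) ≈ -7.0011e+7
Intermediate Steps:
(-7748 + v(72, 75 + 33))*(-13764 + 22954) - (-31643)/3655 = (-7748 + sqrt(72**2 + (75 + 33)**2))*(-13764 + 22954) - (-31643)/3655 = (-7748 + sqrt(5184 + 108**2))*9190 - (-31643)/3655 = (-7748 + sqrt(5184 + 11664))*9190 - 1*(-31643/3655) = (-7748 + sqrt(16848))*9190 + 31643/3655 = (-7748 + 36*sqrt(13))*9190 + 31643/3655 = (-71204120 + 330840*sqrt(13)) + 31643/3655 = -260251026957/3655 + 330840*sqrt(13)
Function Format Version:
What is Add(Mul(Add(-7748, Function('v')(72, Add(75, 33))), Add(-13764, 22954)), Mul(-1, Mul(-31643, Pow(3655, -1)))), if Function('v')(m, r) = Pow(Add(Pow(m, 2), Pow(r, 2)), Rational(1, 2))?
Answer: Add(Rational(-260251026957, 3655), Mul(330840, Pow(13, Rational(1, 2)))) ≈ -7.0011e+7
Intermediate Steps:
Add(Mul(Add(-7748, Function('v')(72, Add(75, 33))), Add(-13764, 22954)), Mul(-1, Mul(-31643, Pow(3655, -1)))) = Add(Mul(Add(-7748, Pow(Add(Pow(72, 2), Pow(Add(75, 33), 2)), Rational(1, 2))), Add(-13764, 22954)), Mul(-1, Mul(-31643, Pow(3655, -1)))) = Add(Mul(Add(-7748, Pow(Add(5184, Pow(108, 2)), Rational(1, 2))), 9190), Mul(-1, Mul(-31643, Rational(1, 3655)))) = Add(Mul(Add(-7748, Pow(Add(5184, 11664), Rational(1, 2))), 9190), Mul(-1, Rational(-31643, 3655))) = Add(Mul(Add(-7748, Pow(16848, Rational(1, 2))), 9190), Rational(31643, 3655)) = Add(Mul(Add(-7748, Mul(36, Pow(13, Rational(1, 2)))), 9190), Rational(31643, 3655)) = Add(Add(-71204120, Mul(330840, Pow(13, Rational(1, 2)))), Rational(31643, 3655)) = Add(Rational(-260251026957, 3655), Mul(330840, Pow(13, Rational(1, 2))))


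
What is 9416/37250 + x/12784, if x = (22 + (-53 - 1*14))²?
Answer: 97902697/238102000 ≈ 0.41118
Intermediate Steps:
x = 2025 (x = (22 + (-53 - 14))² = (22 - 67)² = (-45)² = 2025)
9416/37250 + x/12784 = 9416/37250 + 2025/12784 = 9416*(1/37250) + 2025*(1/12784) = 4708/18625 + 2025/12784 = 97902697/238102000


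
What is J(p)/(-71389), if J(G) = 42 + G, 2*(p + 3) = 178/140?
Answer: -5549/9994460 ≈ -0.00055521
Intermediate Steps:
p = -331/140 (p = -3 + (178/140)/2 = -3 + (178*(1/140))/2 = -3 + (½)*(89/70) = -3 + 89/140 = -331/140 ≈ -2.3643)
J(p)/(-71389) = (42 - 331/140)/(-71389) = (5549/140)*(-1/71389) = -5549/9994460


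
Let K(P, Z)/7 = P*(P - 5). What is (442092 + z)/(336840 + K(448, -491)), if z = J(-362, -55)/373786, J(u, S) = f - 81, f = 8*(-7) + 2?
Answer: 165247800177/645187529168 ≈ 0.25612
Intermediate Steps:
f = -54 (f = -56 + 2 = -54)
J(u, S) = -135 (J(u, S) = -54 - 81 = -135)
K(P, Z) = 7*P*(-5 + P) (K(P, Z) = 7*(P*(P - 5)) = 7*(P*(-5 + P)) = 7*P*(-5 + P))
z = -135/373786 ≈ -0.00036117
(442092 + z)/(336840 + K(448, -491)) = (442092 - 135/373786)/(336840 + 7*448*(-5 + 448)) = 165247800177/(373786*(336840 + 7*448*443)) = 165247800177/(373786*(336840 + 1389248)) = (165247800177/373786)/1726088 = (165247800177/373786)*(1/1726088) = 165247800177/645187529168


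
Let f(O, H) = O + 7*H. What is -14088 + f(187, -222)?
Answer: -15455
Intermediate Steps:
-14088 + f(187, -222) = -14088 + (187 + 7*(-222)) = -14088 + (187 - 1554) = -14088 - 1367 = -15455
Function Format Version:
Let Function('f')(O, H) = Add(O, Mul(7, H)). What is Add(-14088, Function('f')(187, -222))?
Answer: -15455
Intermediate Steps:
Add(-14088, Function('f')(187, -222)) = Add(-14088, Add(187, Mul(7, -222))) = Add(-14088, Add(187, -1554)) = Add(-14088, -1367) = -15455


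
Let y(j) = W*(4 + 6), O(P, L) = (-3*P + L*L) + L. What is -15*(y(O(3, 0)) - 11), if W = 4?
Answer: -435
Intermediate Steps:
O(P, L) = L + L² - 3*P (O(P, L) = (-3*P + L²) + L = (L² - 3*P) + L = L + L² - 3*P)
y(j) = 40 (y(j) = 4*(4 + 6) = 4*10 = 40)
-15*(y(O(3, 0)) - 11) = -15*(40 - 11) = -15*29 = -435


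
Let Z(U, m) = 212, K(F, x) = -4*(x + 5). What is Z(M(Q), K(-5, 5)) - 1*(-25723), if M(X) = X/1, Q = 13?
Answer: 25935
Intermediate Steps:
K(F, x) = -20 - 4*x (K(F, x) = -4*(5 + x) = -20 - 4*x)
M(X) = X (M(X) = X*1 = X)
Z(M(Q), K(-5, 5)) - 1*(-25723) = 212 - 1*(-25723) = 212 + 25723 = 25935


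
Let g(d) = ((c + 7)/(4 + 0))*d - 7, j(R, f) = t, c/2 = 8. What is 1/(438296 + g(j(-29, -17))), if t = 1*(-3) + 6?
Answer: 4/1753225 ≈ 2.2815e-6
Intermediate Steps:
c = 16 (c = 2*8 = 16)
t = 3 (t = -3 + 6 = 3)
j(R, f) = 3
g(d) = -7 + 23*d/4 (g(d) = ((16 + 7)/(4 + 0))*d - 7 = (23/4)*d - 7 = (23*(¼))*d - 7 = 23*d/4 - 7 = -7 + 23*d/4)
1/(438296 + g(j(-29, -17))) = 1/(438296 + (-7 + (23/4)*3)) = 1/(438296 + (-7 + 69/4)) = 1/(438296 + 41/4) = 1/(1753225/4) = 4/1753225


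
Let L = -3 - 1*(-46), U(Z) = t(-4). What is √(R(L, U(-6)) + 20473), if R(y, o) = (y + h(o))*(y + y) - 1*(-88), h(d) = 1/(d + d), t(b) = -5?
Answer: 2*√151565/5 ≈ 155.73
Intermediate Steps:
U(Z) = -5
h(d) = 1/(2*d)
L = 43 (L = -3 + 46 = 43)
R(y, o) = 88 + 2*y*(y + 1/(2*o)) (R(y, o) = (y + 1/(2*o))*(y + y) - 1*(-88) = (y + 1/(2*o))*(2*y) + 88 = 2*y*(y + 1/(2*o)) + 88 = 88 + 2*y*(y + 1/(2*o)))
√(R(L, U(-6)) + 20473) = √((88 + 2*43² + 43/(-5)) + 20473) = √((88 + 2*1849 + 43*(-⅕)) + 20473) = √((88 + 3698 - 43/5) + 20473) = √(18887/5 + 20473) = √(121252/5) = 2*√151565/5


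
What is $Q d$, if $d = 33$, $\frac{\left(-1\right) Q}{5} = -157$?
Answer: $25905$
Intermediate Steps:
$Q = 785$ ($Q = \left(-5\right) \left(-157\right) = 785$)
$Q d = 785 \cdot 33 = 25905$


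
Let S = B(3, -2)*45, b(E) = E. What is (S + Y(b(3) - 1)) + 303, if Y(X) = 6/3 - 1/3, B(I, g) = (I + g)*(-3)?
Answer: 509/3 ≈ 169.67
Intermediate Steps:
B(I, g) = -3*I - 3*g
S = -135 (S = (-3*3 - 3*(-2))*45 = (-9 + 6)*45 = -3*45 = -135)
Y(X) = 5/3 (Y(X) = 6*(⅓) - 1*⅓ = 2 - ⅓ = 5/3)
(S + Y(b(3) - 1)) + 303 = (-135 + 5/3) + 303 = -400/3 + 303 = 509/3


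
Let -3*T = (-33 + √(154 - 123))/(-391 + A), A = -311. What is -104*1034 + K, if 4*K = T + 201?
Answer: -301819997/2808 + √31/8424 ≈ -1.0749e+5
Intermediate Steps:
T = -11/702 + √31/2106 (T = -(-33 + √(154 - 123))/(3*(-391 - 311)) = -(-33 + √31)/(3*(-702)) = -(-33 + √31)*(-1)/(3*702) = -(11/234 - √31/702)/3 = -11/702 + √31/2106 ≈ -0.013026)
K = 141091/2808 + √31/8424 (K = ((-11/702 + √31/2106) + 201)/4 = (141091/702 + √31/2106)/4 = 141091/2808 + √31/8424 ≈ 50.247)
-104*1034 + K = -104*1034 + (141091/2808 + √31/8424) = -107536 + (141091/2808 + √31/8424) = -301819997/2808 + √31/8424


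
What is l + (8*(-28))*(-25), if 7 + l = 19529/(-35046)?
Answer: 3321911/594 ≈ 5592.4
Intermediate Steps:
l = -4489/594 (l = -7 + 19529/(-35046) = -7 + 19529*(-1/35046) = -7 - 331/594 = -4489/594 ≈ -7.5572)
l + (8*(-28))*(-25) = -4489/594 + (8*(-28))*(-25) = -4489/594 - 224*(-25) = -4489/594 + 5600 = 3321911/594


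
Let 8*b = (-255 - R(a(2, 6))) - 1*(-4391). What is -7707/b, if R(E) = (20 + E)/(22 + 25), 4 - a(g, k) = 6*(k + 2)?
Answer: -362229/24302 ≈ -14.905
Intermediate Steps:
a(g, k) = -8 - 6*k (a(g, k) = 4 - 6*(k + 2) = 4 - 6*(2 + k) = 4 - (12 + 6*k) = 4 + (-12 - 6*k) = -8 - 6*k)
R(E) = 20/47 + E/47 (R(E) = (20 + E)/47 = (20 + E)*(1/47) = 20/47 + E/47)
b = 24302/47 (b = ((-255 - (20/47 + (-8 - 6*6)/47)) - 1*(-4391))/8 = ((-255 - (20/47 + (-8 - 36)/47)) + 4391)/8 = ((-255 - (20/47 + (1/47)*(-44))) + 4391)/8 = ((-255 - (20/47 - 44/47)) + 4391)/8 = ((-255 - 1*(-24/47)) + 4391)/8 = ((-255 + 24/47) + 4391)/8 = (-11961/47 + 4391)/8 = (⅛)*(194416/47) = 24302/47 ≈ 517.06)
-7707/b = -7707/24302/47 = -7707*47/24302 = -362229/24302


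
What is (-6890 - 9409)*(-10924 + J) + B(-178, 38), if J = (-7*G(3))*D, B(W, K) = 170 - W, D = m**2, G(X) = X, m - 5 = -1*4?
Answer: 178392903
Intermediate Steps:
m = 1 (m = 5 - 1*4 = 5 - 4 = 1)
D = 1 (D = 1**2 = 1)
J = -21 (J = -7*3*1 = -21*1 = -21)
(-6890 - 9409)*(-10924 + J) + B(-178, 38) = (-6890 - 9409)*(-10924 - 21) + (170 - 1*(-178)) = -16299*(-10945) + (170 + 178) = 178392555 + 348 = 178392903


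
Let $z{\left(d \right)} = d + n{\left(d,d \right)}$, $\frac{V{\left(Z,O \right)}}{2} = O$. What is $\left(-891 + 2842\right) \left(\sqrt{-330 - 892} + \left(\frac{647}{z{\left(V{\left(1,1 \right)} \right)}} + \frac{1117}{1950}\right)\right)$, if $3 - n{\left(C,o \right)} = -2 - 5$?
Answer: $\frac{414605059}{3900} + 1951 i \sqrt{1222} \approx 1.0631 \cdot 10^{5} + 68201.0 i$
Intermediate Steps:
$n{\left(C,o \right)} = 10$ ($n{\left(C,o \right)} = 3 - \left(-2 - 5\right) = 3 - -7 = 3 + 7 = 10$)
$V{\left(Z,O \right)} = 2 O$
$z{\left(d \right)} = 10 + d$ ($z{\left(d \right)} = d + 10 = 10 + d$)
$\left(-891 + 2842\right) \left(\sqrt{-330 - 892} + \left(\frac{647}{z{\left(V{\left(1,1 \right)} \right)}} + \frac{1117}{1950}\right)\right) = \left(-891 + 2842\right) \left(\sqrt{-330 - 892} + \left(\frac{647}{10 + 2 \cdot 1} + \frac{1117}{1950}\right)\right) = 1951 \left(\sqrt{-1222} + \left(\frac{647}{10 + 2} + 1117 \cdot \frac{1}{1950}\right)\right) = 1951 \left(i \sqrt{1222} + \left(\frac{647}{12} + \frac{1117}{1950}\right)\right) = 1951 \left(i \sqrt{1222} + \frac{212509}{3900}\right) = 1951 \left(\frac{212509}{3900} + i \sqrt{1222}\right) = \frac{414605059}{3900} + 1951 i \sqrt{1222}$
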